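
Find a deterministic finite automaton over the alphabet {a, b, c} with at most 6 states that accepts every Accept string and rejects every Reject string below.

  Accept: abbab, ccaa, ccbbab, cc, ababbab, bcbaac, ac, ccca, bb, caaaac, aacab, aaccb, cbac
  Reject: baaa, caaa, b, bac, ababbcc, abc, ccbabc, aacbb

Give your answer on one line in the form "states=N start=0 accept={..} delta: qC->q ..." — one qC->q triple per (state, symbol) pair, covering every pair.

Fold the examples into a partial DFA from state 0: repeatedly fix the first undefined (state, symbol) met by the shortest-then-alphabetical prefix, trying targets in increasing order and rejecting any under which an Accept and a Reject string meet in one state with the same remainder; add a state when all current targets are rejected. Accepting states are where Accept strings end.
a: 0a undefined. 0a->0: ok.
b: 0b undefined. 0b->0: no, abbab/baaa meet in 0. Open state 1: 0b->1.
c: 0c undefined. 0c->0: no, ccaa/caaa meet in 0. 0c->1: no, cc/abc meet in 1 with "c" left. Open state 2: 0c->2.
ba: 1a undefined. 1a->0: no, ac/bac meet in 2. 1a->1: ok.
bb: 1b undefined. 1b->0: no, abbab/baaa meet in 1. 1b->1: no, abbab/baaa meet in 1. 1b->2: ok.
bc: 1c undefined. 1c->0: no, bcbaac/bac meet in 0. 1c->1: ok.
ca: 2a undefined. 2a->0: no, abbab/baaa meet in 1. 2a->1: no, bcbaac/baaa meet in 1. 2a->2: no, ac/caaa meet in 2. Open state 3: 2a->3.
cb: 2b undefined. 2b->0: no, cc/ababbcc meet in 2 with "c" left. 2b->1: no, ababbab/aacbb meet in 2. 2b->2: no, ac/aacbb meet in 2. 2b->3: no, abbab/aacbb meet in 3 with "b" left. Open state 4: 2b->4.
cc: 2c undefined. 2c->0: no, ccaa/ccbabc meet in 0. 2c->1: no, ccaa/baaa meet in 1. 2c->2: ok.
caa: 3a undefined. 3a->0: no, ccaa/caaa meet in 0. 3a->1: no, ccaa/baaa meet in 1. 3a->2: no, ccca/caaa meet in 3. 3a->3: no, ccaa/caaa meet in 3. 3a->4: ok.
cba: 4a undefined. 4a->0: no, ababbab/baaa meet in 1. 4a->1: no, cc/ccbabc meet in 2. 4a->2: no, cc/caaa meet in 2. 4a->3: no, ccca/caaa meet in 3. 4a->4: no, ccaa/caaa meet in 4. Open state 5: 4a->5.
cbac: 5c undefined. 5c->0: ok.
ccbb: 4b undefined. 4b->0: no, ccbbab/baaa meet in 1. 4b->1: ok.
aacab: 3b undefined. 3b->0: ok.
caaaa: 5a undefined. 5a->0: ok.
ccbab: 5b undefined. 5b->0: no, ccbbab/ccbabc meet in 2. 5b->1: no, ababbab/baaa meet in 1. 5b->2: no, ccbbab/ccbabc meet in 2. 5b->3: ok.
ababbc: 4c undefined. 4c->0: no, ccbbab/ababbcc meet in 2. 4c->1: no, bcbaac/baaa meet in 1. 4c->2: no, ccbbab/ababbcc meet in 2. 4c->3: ok.
ccbabc: 3c undefined. 3c->0: no, abbab/ababbcc meet in 0. 3c->1: ok.
All examples now run through 6 states with every (state, symbol) defined. Accept strings end in {0,2,3,4}, Reject strings end in {1,5}; accept={0,2,3,4}.

states=6 start=0 accept={0,2,3,4} delta: 0a->0 0b->1 0c->2 1a->1 1b->2 1c->1 2a->3 2b->4 2c->2 3a->4 3b->0 3c->1 4a->5 4b->1 4c->3 5a->0 5b->3 5c->0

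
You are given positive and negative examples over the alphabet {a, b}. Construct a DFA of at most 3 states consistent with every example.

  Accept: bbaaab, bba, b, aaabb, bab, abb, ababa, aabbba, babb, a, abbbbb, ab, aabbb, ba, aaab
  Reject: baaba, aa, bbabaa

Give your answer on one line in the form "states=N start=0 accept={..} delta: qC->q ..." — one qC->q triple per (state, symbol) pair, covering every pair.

Grow the machine one transition at a time. Run the examples from 0; the earliest place one falls off (shortest prefix, ties alphabetical) gets sent to the lowest-numbered state that keeps every Accept/Reject pair distinguishable — a pair clashes when both reach the same state with identical unread suffix — and to a fresh state only if none does.
a: 0a undefined. 0a->0: no, a/aa meet in 0. Open state 1: 0a->1.
b: 0b undefined. 0b->0: ok.
aa: 1a undefined. 1a->0: no, bba/baaba meet in 1. 1a->1: no, bba/aa meet in 1. Open state 2: 1a->2.
ab: 1b undefined. 1b->0: ok.
aaa: 2a undefined. 2a->0: ok.
aab: 2b undefined. 2b->0: no, bba/baaba meet in 1. 2b->1: ok.
All examples now run through 3 states with every (state, symbol) defined. Accept strings end in {0,1}, Reject strings end in {2}; accept={0,1}.

states=3 start=0 accept={0,1} delta: 0a->1 0b->0 1a->2 1b->0 2a->0 2b->1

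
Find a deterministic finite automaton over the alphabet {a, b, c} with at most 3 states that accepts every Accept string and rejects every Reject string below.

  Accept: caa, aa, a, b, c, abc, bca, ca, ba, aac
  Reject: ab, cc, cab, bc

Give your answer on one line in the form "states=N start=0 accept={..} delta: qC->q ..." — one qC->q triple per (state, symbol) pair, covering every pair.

states=3 start=0 accept={1,2} delta: 0a->1 0b->1 0c->1 1a->2 1b->0 1c->0 2a->1 2b->0 2c->1

Grow the machine one transition at a time. Run the examples from 0; the earliest place one falls off (shortest prefix, ties alphabetical) gets sent to the lowest-numbered state that keeps every Accept/Reject pair distinguishable — a pair clashes when both reach the same state with identical unread suffix — and to a fresh state only if none does.
a: 0a undefined. 0a->0: no, b/ab meet in 0 with "b" left. Open state 1: 0a->1.
b: 0b undefined. 0b->0: no, c/bc meet in 0 with "c" left. 0b->1: ok.
c: 0c undefined. 0c->0: no, c/cc meet in 0. 0c->1: ok.
aa: 1a undefined. 1a->0: no, caa/cab meet in 1. 1a->1: no, aac/cc meet in 1 with "c" left. Open state 2: 1a->2.
ab: 1b undefined. 1b->0: ok.
bc: 1c undefined. 1c->0: ok.
aac: 2c undefined. 2c->0: no, aac/ab meet in 0. 2c->1: ok.
caa: 2a undefined. 2a->0: no, caa/ab meet in 0. 2a->1: ok.
cab: 2b undefined. 2b->0: ok.
All examples now run through 3 states with every (state, symbol) defined. Accept strings end in {1,2}, Reject strings end in {0}; accept={1,2}.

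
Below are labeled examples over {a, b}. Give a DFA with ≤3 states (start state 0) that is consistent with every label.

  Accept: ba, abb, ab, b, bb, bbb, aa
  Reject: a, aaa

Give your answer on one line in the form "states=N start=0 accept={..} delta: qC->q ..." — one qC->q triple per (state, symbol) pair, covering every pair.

State merging on the prefix tree: take the shortest (then alphabetical) example prefix whose next move is undefined and point that move at state 0, else 1, else 2, ...; a target is out if some Accept/Reject pair would then sit in one state with the same input left (inseparable). If every existing state is out, open a new one.
a: 0a undefined. 0a->0: no, aa/a meet in 0. Open state 1: 0a->1.
b: 0b undefined. 0b->0: no, ba/a meet in 1. 0b->1: no, b/a meet in 1. Open state 2: 0b->2.
aa: 1a undefined. 1a->0: ok.
ab: 1b undefined. 1b->0: ok.
ba: 2a undefined. 2a->0: ok.
bb: 2b undefined. 2b->0: ok.
All examples now run through 3 states with every (state, symbol) defined. Accept strings end in {0,2}, Reject strings end in {1}; accept={0,2}.

states=3 start=0 accept={0,2} delta: 0a->1 0b->2 1a->0 1b->0 2a->0 2b->0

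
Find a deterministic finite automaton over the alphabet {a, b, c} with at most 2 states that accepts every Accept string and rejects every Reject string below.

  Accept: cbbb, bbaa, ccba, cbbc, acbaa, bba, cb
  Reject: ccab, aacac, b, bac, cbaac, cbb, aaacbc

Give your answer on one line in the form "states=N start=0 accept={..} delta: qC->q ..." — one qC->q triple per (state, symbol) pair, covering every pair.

states=2 start=0 accept={0} delta: 0a->0 0b->1 0c->1 1a->0 1b->0 1c->0

State merging on the prefix tree: take the shortest (then alphabetical) example prefix whose next move is undefined and point that move at state 0, else 1, else 2, ...; a target is out if some Accept/Reject pair would then sit in one state with the same input left (inseparable). If every existing state is out, open a new one.
a: 0a undefined. 0a->0: ok.
b: 0b undefined. 0b->0: no, bbaa/b meet in 0. Open state 1: 0b->1.
c: 0c undefined. 0c->0: no, cb/ccab meet in 1. 0c->1: ok.
ba: 1a undefined. 1a->0: ok.
bb: 1b undefined. 1b->0: ok.
cc: 1c undefined. 1c->0: ok.
All examples now run through 2 states with every (state, symbol) defined. Accept strings end in {0}, Reject strings end in {1}; accept={0}.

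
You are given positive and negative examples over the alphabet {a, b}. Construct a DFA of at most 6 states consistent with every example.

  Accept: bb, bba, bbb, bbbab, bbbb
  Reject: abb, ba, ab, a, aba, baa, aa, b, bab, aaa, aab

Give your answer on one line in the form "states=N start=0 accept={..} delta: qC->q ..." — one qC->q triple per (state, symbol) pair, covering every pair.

states=4 start=0 accept={3} delta: 0a->1 0b->2 1a->0 1b->0 2a->0 2b->3 3a->3 3b->3

Fold the examples into a partial DFA from state 0: repeatedly fix the first undefined (state, symbol) met by the shortest-then-alphabetical prefix, trying targets in increasing order and rejecting any under which an Accept and a Reject string meet in one state with the same remainder; add a state when all current targets are rejected. Accepting states are where Accept strings end.
a: 0a undefined. 0a->0: no, bb/abb meet in 0 with "bb" left. Open state 1: 0a->1.
b: 0b undefined. 0b->0: no, bb/b meet in 0. 0b->1: no, bb/ab meet in 1 with "b" left. Open state 2: 0b->2.
aa: 1a undefined. 1a->0: ok.
ab: 1b undefined. 1b->0: ok.
ba: 2a undefined. 2a->0: ok.
bb: 2b undefined. 2b->0: no, bb/ba meet in 0. 2b->1: no, bb/a meet in 1. 2b->2: no, bb/abb meet in 2. Open state 3: 2b->3.
bba: 3a undefined. 3a->0: no, bba/ba meet in 0. 3a->1: no, bba/a meet in 1. 3a->2: no, bba/abb meet in 2. 3a->3: ok.
bbb: 3b undefined. 3b->0: no, bbb/ba meet in 0. 3b->1: no, bbb/a meet in 1. 3b->2: no, bbb/abb meet in 2. 3b->3: ok.
All examples now run through 4 states with every (state, symbol) defined. Accept strings end in {3}, Reject strings end in {0,1,2}; accept={3}.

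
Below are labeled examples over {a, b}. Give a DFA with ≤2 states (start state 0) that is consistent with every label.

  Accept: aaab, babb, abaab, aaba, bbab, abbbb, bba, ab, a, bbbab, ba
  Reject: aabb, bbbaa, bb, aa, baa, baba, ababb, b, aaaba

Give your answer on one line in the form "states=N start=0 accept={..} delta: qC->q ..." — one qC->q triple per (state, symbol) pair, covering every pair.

states=2 start=0 accept={1} delta: 0a->1 0b->0 1a->0 1b->1

Fold the examples into a partial DFA from state 0: repeatedly fix the first undefined (state, symbol) met by the shortest-then-alphabetical prefix, trying targets in increasing order and rejecting any under which an Accept and a Reject string meet in one state with the same remainder; add a state when all current targets are rejected. Accepting states are where Accept strings end.
a: 0a undefined. 0a->0: no, aaab/b meet in 0 with "b" left. Open state 1: 0a->1.
b: 0b undefined. 0b->0: ok.
aa: 1a undefined. 1a->0: ok.
ab: 1b undefined. 1b->0: no, aaab/aabb meet in 0. 1b->1: ok.
All examples now run through 2 states with every (state, symbol) defined. Accept strings end in {1}, Reject strings end in {0}; accept={1}.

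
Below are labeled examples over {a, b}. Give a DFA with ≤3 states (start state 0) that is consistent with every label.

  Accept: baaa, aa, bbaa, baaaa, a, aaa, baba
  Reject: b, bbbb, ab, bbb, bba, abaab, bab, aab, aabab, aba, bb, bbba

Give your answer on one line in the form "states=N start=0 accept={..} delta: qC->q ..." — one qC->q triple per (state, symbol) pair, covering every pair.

State merging on the prefix tree: take the shortest (then alphabetical) example prefix whose next move is undefined and point that move at state 0, else 1, else 2, ...; a target is out if some Accept/Reject pair would then sit in one state with the same input left (inseparable). If every existing state is out, open a new one.
a: 0a undefined. 0a->0: ok.
b: 0b undefined. 0b->0: no, baaa/b meet in 0. Open state 1: 0b->1.
ba: 1a undefined. 1a->0: no, baaa/aba meet in 0. 1a->1: no, baaa/b meet in 1. Open state 2: 1a->2.
bb: 1b undefined. 1b->0: no, aa/bbbb meet in 0. 1b->1: ok.
baa: 2a undefined. 2a->0: ok.
bab: 2b undefined. 2b->0: no, baaa/bab meet in 0. 2b->1: no, baba/bba meet in 2. 2b->2: ok.
All examples now run through 3 states with every (state, symbol) defined. Accept strings end in {0}, Reject strings end in {1,2}; accept={0}.

states=3 start=0 accept={0} delta: 0a->0 0b->1 1a->2 1b->1 2a->0 2b->2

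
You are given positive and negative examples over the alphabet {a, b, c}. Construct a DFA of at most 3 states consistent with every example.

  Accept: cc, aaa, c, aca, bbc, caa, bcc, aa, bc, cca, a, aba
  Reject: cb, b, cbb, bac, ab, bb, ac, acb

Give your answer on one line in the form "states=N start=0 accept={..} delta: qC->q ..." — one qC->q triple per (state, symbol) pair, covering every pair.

Fold the examples into a partial DFA from state 0: repeatedly fix the first undefined (state, symbol) met by the shortest-then-alphabetical prefix, trying targets in increasing order and rejecting any under which an Accept and a Reject string meet in one state with the same remainder; add a state when all current targets are rejected. Accepting states are where Accept strings end.
a: 0a undefined. 0a->0: no, c/ac meet in 0 with "c" left. Open state 1: 0a->1.
b: 0b undefined. 0b->0: ok.
c: 0c undefined. 0c->0: no, cc/cb meet in 0. 0c->1: no, cc/bac meet in 1 with "c" left. Open state 2: 0c->2.
aa: 1a undefined. 1a->0: no, aa/b meet in 0. 1a->1: ok.
ab: 1b undefined. 1b->0: ok.
ac: 1c undefined. 1c->0: ok.
ca: 2a undefined. 2a->0: ok.
cb: 2b undefined. 2b->0: ok.
cc: 2c undefined. 2c->0: no, cc/cb meet in 0. 2c->1: ok.
All examples now run through 3 states with every (state, symbol) defined. Accept strings end in {1,2}, Reject strings end in {0}; accept={1,2}.

states=3 start=0 accept={1,2} delta: 0a->1 0b->0 0c->2 1a->1 1b->0 1c->0 2a->0 2b->0 2c->1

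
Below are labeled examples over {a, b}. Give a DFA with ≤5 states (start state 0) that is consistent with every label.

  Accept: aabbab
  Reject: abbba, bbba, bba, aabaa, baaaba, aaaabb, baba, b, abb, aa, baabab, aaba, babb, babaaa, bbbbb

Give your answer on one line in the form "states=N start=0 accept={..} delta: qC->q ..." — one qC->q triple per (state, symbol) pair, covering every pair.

Grow the machine one transition at a time. Run the examples from 0; the earliest place one falls off (shortest prefix, ties alphabetical) gets sent to the lowest-numbered state that keeps every Accept/Reject pair distinguishable — a pair clashes when both reach the same state with identical unread suffix — and to a fresh state only if none does.
a: 0a undefined. 0a->0: ok.
b: 0b undefined. 0b->0: no, aabbab/abbba meet in 0. Open state 1: 0b->1.
ba: 1a undefined. 1a->0: ok.
bb: 1b undefined. 1b->0: no, aabbab/b meet in 1. 1b->1: no, aabbab/aaaabb meet in 1. Open state 2: 1b->2.
bba: 2a undefined. 2a->0: no, aabbab/b meet in 1. 2a->1: no, aabbab/aaaabb meet in 2. 2a->2: ok.
bbb: 2b undefined. 2b->0: no, aabbab/abbba meet in 0. 2b->1: no, aabbab/b meet in 1. 2b->2: no, aabbab/abbba meet in 2. Open state 3: 2b->3.
bbba: 3a undefined. 3a->0: ok.
bbbb: 3b undefined. 3b->0: ok.
All examples now run through 4 states with every (state, symbol) defined. Accept strings end in {3}, Reject strings end in {0,1,2}; accept={3}.

states=4 start=0 accept={3} delta: 0a->0 0b->1 1a->0 1b->2 2a->2 2b->3 3a->0 3b->0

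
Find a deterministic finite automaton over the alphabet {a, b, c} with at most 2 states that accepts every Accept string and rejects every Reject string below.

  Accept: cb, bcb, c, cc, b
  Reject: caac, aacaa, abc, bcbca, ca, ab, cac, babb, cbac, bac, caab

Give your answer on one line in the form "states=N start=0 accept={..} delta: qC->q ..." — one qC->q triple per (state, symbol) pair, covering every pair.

State merging on the prefix tree: take the shortest (then alphabetical) example prefix whose next move is undefined and point that move at state 0, else 1, else 2, ...; a target is out if some Accept/Reject pair would then sit in one state with the same input left (inseparable). If every existing state is out, open a new one.
a: 0a undefined. 0a->0: no, b/ab meet in 0 with "b" left. Open state 1: 0a->1.
b: 0b undefined. 0b->0: ok.
c: 0c undefined. 0c->0: ok.
aa: 1a undefined. 1a->0: no, cb/caac meet in 0. 1a->1: ok.
ab: 1b undefined. 1b->0: no, cb/abc meet in 0. 1b->1: ok.
aac: 1c undefined. 1c->0: no, cb/caac meet in 0. 1c->1: ok.
All examples now run through 2 states with every (state, symbol) defined. Accept strings end in {0}, Reject strings end in {1}; accept={0}.

states=2 start=0 accept={0} delta: 0a->1 0b->0 0c->0 1a->1 1b->1 1c->1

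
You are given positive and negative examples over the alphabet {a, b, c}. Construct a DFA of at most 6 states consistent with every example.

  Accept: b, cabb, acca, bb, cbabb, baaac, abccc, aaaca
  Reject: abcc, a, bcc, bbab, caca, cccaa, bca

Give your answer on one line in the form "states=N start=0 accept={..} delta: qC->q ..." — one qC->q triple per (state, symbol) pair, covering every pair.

Fold the examples into a partial DFA from state 0: repeatedly fix the first undefined (state, symbol) met by the shortest-then-alphabetical prefix, trying targets in increasing order and rejecting any under which an Accept and a Reject string meet in one state with the same remainder; add a state when all current targets are rejected. Accepting states are where Accept strings end.
a: 0a undefined. 0a->0: ok.
b: 0b undefined. 0b->0: no, b/a meet in 0. Open state 1: 0b->1.
c: 0c undefined. 0c->0: no, acca/a meet in 0. 0c->1: no, acca/bca meet in 1 with "ca" left. Open state 2: 0c->2.
ba: 1a undefined. 1a->0: ok.
bb: 1b undefined. 1b->0: no, b/bbab meet in 1. 1b->1: no, b/bbab meet in 1. 1b->2: ok.
bc: 1c undefined. 1c->0: no, bb/abcc meet in 2. 1c->1: no, b/abcc meet in 1. 1c->2: no, aaaca/bca meet in 2 with "a" left. Open state 3: 1c->3.
ca: 2a undefined. 2a->0: no, b/bbab meet in 1. 2a->1: no, bb/bbab meet in 2. 2a->2: no, acca/caca meet in 2 with "ca" left. 2a->3: ok.
cb: 2b undefined. 2b->0: ok.
cc: 2c undefined. 2c->0: no, acca/a meet in 0. 2c->1: no, acca/a meet in 0. 2c->2: ok.
bca: 3a undefined. 3a->0: ok.
bcc: 3c undefined. 3c->0: ok.
cab: 3b undefined. 3b->0: ok.
All examples now run through 4 states with every (state, symbol) defined. Accept strings end in {1,2,3}, Reject strings end in {0}; accept={1,2,3}.

states=4 start=0 accept={1,2,3} delta: 0a->0 0b->1 0c->2 1a->0 1b->2 1c->3 2a->3 2b->0 2c->2 3a->0 3b->0 3c->0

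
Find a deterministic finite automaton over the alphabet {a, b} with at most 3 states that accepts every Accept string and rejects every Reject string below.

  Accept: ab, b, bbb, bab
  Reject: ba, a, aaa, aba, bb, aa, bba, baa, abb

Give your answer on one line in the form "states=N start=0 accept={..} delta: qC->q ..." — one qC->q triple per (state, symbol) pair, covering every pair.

states=2 start=0 accept={1} delta: 0a->0 0b->1 1a->0 1b->0

Grow the machine one transition at a time. Run the examples from 0; the earliest place one falls off (shortest prefix, ties alphabetical) gets sent to the lowest-numbered state that keeps every Accept/Reject pair distinguishable — a pair clashes when both reach the same state with identical unread suffix — and to a fresh state only if none does.
a: 0a undefined. 0a->0: ok.
b: 0b undefined. 0b->0: no, ab/ba meet in 0. Open state 1: 0b->1.
ba: 1a undefined. 1a->0: ok.
bb: 1b undefined. 1b->0: ok.
All examples now run through 2 states with every (state, symbol) defined. Accept strings end in {1}, Reject strings end in {0}; accept={1}.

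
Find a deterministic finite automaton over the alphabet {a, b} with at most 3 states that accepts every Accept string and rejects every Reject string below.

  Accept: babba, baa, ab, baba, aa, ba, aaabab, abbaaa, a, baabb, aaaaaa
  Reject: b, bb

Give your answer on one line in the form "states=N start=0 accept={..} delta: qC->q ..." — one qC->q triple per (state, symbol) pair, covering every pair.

Fold the examples into a partial DFA from state 0: repeatedly fix the first undefined (state, symbol) met by the shortest-then-alphabetical prefix, trying targets in increasing order and rejecting any under which an Accept and a Reject string meet in one state with the same remainder; add a state when all current targets are rejected. Accepting states are where Accept strings end.
a: 0a undefined. 0a->0: no, ab/b meet in 0 with "b" left. Open state 1: 0a->1.
b: 0b undefined. 0b->0: ok.
aa: 1a undefined. 1a->0: no, baa/b meet in 0. 1a->1: ok.
ab: 1b undefined. 1b->0: no, ab/b meet in 0. 1b->1: ok.
All examples now run through 2 states with every (state, symbol) defined. Accept strings end in {1}, Reject strings end in {0}; accept={1}.

states=2 start=0 accept={1} delta: 0a->1 0b->0 1a->1 1b->1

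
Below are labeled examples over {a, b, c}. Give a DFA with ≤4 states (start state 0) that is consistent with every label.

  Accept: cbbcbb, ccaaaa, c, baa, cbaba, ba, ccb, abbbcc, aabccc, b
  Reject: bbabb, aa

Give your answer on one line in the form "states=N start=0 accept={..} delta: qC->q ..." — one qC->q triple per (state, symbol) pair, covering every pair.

Grow the machine one transition at a time. Run the examples from 0; the earliest place one falls off (shortest prefix, ties alphabetical) gets sent to the lowest-numbered state that keeps every Accept/Reject pair distinguishable — a pair clashes when both reach the same state with identical unread suffix — and to a fresh state only if none does.
a: 0a undefined. 0a->0: ok.
b: 0b undefined. 0b->0: no, baa/bbabb meet in 0. Open state 1: 0b->1.
c: 0c undefined. 0c->0: no, ccaaaa/aa meet in 0. 0c->1: ok.
ba: 1a undefined. 1a->0: no, baa/aa meet in 0. 1a->1: ok.
bb: 1b undefined. 1b->0: ok.
cc: 1c undefined. 1c->0: no, cbbcbb/bbabb meet in 0. 1c->1: no, ccb/bbabb meet in 0. Open state 2: 1c->2.
cca: 2a undefined. 2a->0: no, ccaaaa/bbabb meet in 0. 2a->1: ok.
ccb: 2b undefined. 2b->0: no, ccb/bbabb meet in 0. 2b->1: no, cbbcbb/bbabb meet in 0. 2b->2: ok.
aabcc: 2c undefined. 2c->0: no, abbbcc/bbabb meet in 0. 2c->1: ok.
All examples now run through 3 states with every (state, symbol) defined. Accept strings end in {1,2}, Reject strings end in {0}; accept={1,2}.

states=3 start=0 accept={1,2} delta: 0a->0 0b->1 0c->1 1a->1 1b->0 1c->2 2a->1 2b->2 2c->1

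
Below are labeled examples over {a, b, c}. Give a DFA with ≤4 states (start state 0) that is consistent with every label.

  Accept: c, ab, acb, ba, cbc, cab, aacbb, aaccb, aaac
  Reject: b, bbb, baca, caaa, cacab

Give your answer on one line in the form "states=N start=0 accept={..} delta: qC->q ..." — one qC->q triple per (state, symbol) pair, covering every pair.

Grow the machine one transition at a time. Run the examples from 0; the earliest place one falls off (shortest prefix, ties alphabetical) gets sent to the lowest-numbered state that keeps every Accept/Reject pair distinguishable — a pair clashes when both reach the same state with identical unread suffix — and to a fresh state only if none does.
a: 0a undefined. 0a->0: no, ab/b meet in 0 with "b" left. Open state 1: 0a->1.
b: 0b undefined. 0b->0: ok.
c: 0c undefined. 0c->0: no, c/b meet in 0. 0c->1: ok.
aa: 1a undefined. 1a->0: no, cab/b meet in 0. 1a->1: no, c/caaa meet in 1. Open state 2: 1a->2.
ab: 1b undefined. 1b->0: no, ab/b meet in 0. 1b->1: ok.
ac: 1c undefined. 1c->0: no, c/baca meet in 1. 1c->1: ok.
aaa: 2a undefined. 2a->0: no, c/caaa meet in 1. 2a->1: ok.
aac: 2c undefined. 2c->0: no, c/cacab meet in 1. 2c->1: no, cab/cacab meet in 2 with "b" left. 2c->2: no, c/cacab meet in 1. Open state 3: 2c->3.
cab: 2b undefined. 2b->0: no, cab/b meet in 0. 2b->1: ok.
aacb: 3b undefined. 3b->0: no, aacbb/b meet in 0. 3b->1: ok.
aacc: 3c undefined. 3c->0: no, aaccb/b meet in 0. 3c->1: ok.
caca: 3a undefined. 3a->0: ok.
All examples now run through 4 states with every (state, symbol) defined. Accept strings end in {1}, Reject strings end in {0,2}; accept={1}.

states=4 start=0 accept={1} delta: 0a->1 0b->0 0c->1 1a->2 1b->1 1c->1 2a->1 2b->1 2c->3 3a->0 3b->1 3c->1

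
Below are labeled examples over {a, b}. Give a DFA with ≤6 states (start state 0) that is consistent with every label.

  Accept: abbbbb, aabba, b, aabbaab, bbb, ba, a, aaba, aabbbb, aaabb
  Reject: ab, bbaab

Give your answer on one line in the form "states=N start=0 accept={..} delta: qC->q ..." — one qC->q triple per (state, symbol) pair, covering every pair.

Grow the machine one transition at a time. Run the examples from 0; the earliest place one falls off (shortest prefix, ties alphabetical) gets sent to the lowest-numbered state that keeps every Accept/Reject pair distinguishable — a pair clashes when both reach the same state with identical unread suffix — and to a fresh state only if none does.
a: 0a undefined. 0a->0: no, b/ab meet in 0 with "b" left. Open state 1: 0a->1.
b: 0b undefined. 0b->0: ok.
aa: 1a undefined. 1a->0: no, b/bbaab meet in 0. 1a->1: ok.
ab: 1b undefined. 1b->0: no, abbbbb/ab meet in 0. 1b->1: no, abbbbb/ab meet in 1. Open state 2: 1b->2.
abb: 2b undefined. 2b->0: no, aabbaab/ab meet in 2. 2b->1: no, abbbbb/ab meet in 2. 2b->2: no, abbbbb/ab meet in 2. Open state 3: 2b->3.
aaba: 2a undefined. 2a->0: ok.
abbb: 3b undefined. 3b->0: ok.
aabba: 3a undefined. 3a->0: no, aabbaab/ab meet in 2. 3a->1: no, aabbaab/ab meet in 2. 3a->2: no, aabba/ab meet in 2. 3a->3: ok.
All examples now run through 4 states with every (state, symbol) defined. Accept strings end in {0,1,3}, Reject strings end in {2}; accept={0,1,3}.

states=4 start=0 accept={0,1,3} delta: 0a->1 0b->0 1a->1 1b->2 2a->0 2b->3 3a->3 3b->0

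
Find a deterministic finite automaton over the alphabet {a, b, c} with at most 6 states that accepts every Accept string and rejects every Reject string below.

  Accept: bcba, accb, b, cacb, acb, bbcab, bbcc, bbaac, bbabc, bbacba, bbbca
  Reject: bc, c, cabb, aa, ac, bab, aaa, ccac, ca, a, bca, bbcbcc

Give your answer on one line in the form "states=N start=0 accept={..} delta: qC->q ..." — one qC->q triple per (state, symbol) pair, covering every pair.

states=4 start=0 accept={1,3} delta: 0a->0 0b->1 0c->0 1a->1 1b->2 1c->0 2a->2 2b->2 2c->3 3a->3 3b->1 3c->1

Grow the machine one transition at a time. Run the examples from 0; the earliest place one falls off (shortest prefix, ties alphabetical) gets sent to the lowest-numbered state that keeps every Accept/Reject pair distinguishable — a pair clashes when both reach the same state with identical unread suffix — and to a fresh state only if none does.
a: 0a undefined. 0a->0: ok.
b: 0b undefined. 0b->0: no, b/aa meet in 0. Open state 1: 0b->1.
c: 0c undefined. 0c->0: ok.
ba: 1a undefined. 1a->0: no, accb/bab meet in 1. 1a->1: ok.
bb: 1b undefined. 1b->0: no, bbcc/c meet in 0. 1b->1: no, accb/cabb meet in 1. Open state 2: 1b->2.
bc: 1c undefined. 1c->0: ok.
bba: 2a undefined. 2a->0: no, bbaac/bc meet in 0. 2a->1: no, bbaac/bc meet in 0. 2a->2: ok.
bbb: 2b undefined. 2b->0: no, bbabc/bc meet in 0. 2b->1: no, bbabc/bc meet in 0. 2b->2: ok.
bbc: 2c undefined. 2c->0: no, bbcc/bc meet in 0. 2c->1: no, bbcab/cabb meet in 2. 2c->2: no, bbcab/cabb meet in 2. Open state 3: 2c->3.
bbca: 3a undefined. 3a->0: no, bbbca/bc meet in 0. 3a->1: no, bbcab/cabb meet in 2. 3a->2: no, bbcab/cabb meet in 2. 3a->3: ok.
bbcb: 3b undefined. 3b->0: no, bbcab/bc meet in 0. 3b->1: ok.
bbcc: 3c undefined. 3c->0: no, bbcc/bc meet in 0. 3c->1: ok.
All examples now run through 4 states with every (state, symbol) defined. Accept strings end in {1,3}, Reject strings end in {0,2}; accept={1,3}.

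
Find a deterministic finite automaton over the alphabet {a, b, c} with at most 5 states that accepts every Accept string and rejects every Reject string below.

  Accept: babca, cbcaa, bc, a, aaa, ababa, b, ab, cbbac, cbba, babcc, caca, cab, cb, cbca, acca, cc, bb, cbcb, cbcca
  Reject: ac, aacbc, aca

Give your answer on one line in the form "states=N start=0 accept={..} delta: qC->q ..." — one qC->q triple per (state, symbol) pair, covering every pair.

states=5 start=0 accept={0,1,3} delta: 0a->0 0b->1 0c->2 1a->0 1b->0 1c->1 2a->2 2b->3 2c->0 3a->1 3b->3 3c->4 4a->0 4b->0 4c->0

State merging on the prefix tree: take the shortest (then alphabetical) example prefix whose next move is undefined and point that move at state 0, else 1, else 2, ...; a target is out if some Accept/Reject pair would then sit in one state with the same input left (inseparable). If every existing state is out, open a new one.
a: 0a undefined. 0a->0: ok.
b: 0b undefined. 0b->0: no, babca/aca meet in 0 with "ca" left. Open state 1: 0b->1.
c: 0c undefined. 0c->0: no, bc/aacbc meet in 1 with "c" left. 0c->1: no, b/ac meet in 1. Open state 2: 0c->2.
ba: 1a undefined. 1a->0: ok.
bb: 1b undefined. 1b->0: ok.
bc: 1c undefined. 1c->0: no, babcc/ac meet in 2. 1c->1: ok.
ca: 2a undefined. 2a->0: no, babca/aca meet in 0. 2a->1: no, bc/aca meet in 1. 2a->2: ok.
cb: 2b undefined. 2b->0: no, cbcaa/ac meet in 2. 2b->1: no, bc/aacbc meet in 1. 2b->2: no, cbbac/aacbc meet in 2 with "c" left. Open state 3: 2b->3.
cc: 2c undefined. 2c->0: ok.
cbb: 3b undefined. 3b->0: no, cbbac/ac meet in 2. 3b->1: no, cbbac/ac meet in 2. 3b->2: no, cbba/ac meet in 2. 3b->3: ok.
cbc: 3c undefined. 3c->0: no, babca/aacbc meet in 0. 3c->1: no, bc/aacbc meet in 1. 3c->2: no, cbcaa/ac meet in 2. 3c->3: no, cab/aacbc meet in 3. Open state 4: 3c->4.
cbba: 3a undefined. 3a->0: no, cbbac/ac meet in 2. 3a->1: ok.
cbca: 4a undefined. 4a->0: ok.
cbcb: 4b undefined. 4b->0: ok.
cbcc: 4c undefined. 4c->0: ok.
All examples now run through 5 states with every (state, symbol) defined. Accept strings end in {0,1,3}, Reject strings end in {2,4}; accept={0,1,3}.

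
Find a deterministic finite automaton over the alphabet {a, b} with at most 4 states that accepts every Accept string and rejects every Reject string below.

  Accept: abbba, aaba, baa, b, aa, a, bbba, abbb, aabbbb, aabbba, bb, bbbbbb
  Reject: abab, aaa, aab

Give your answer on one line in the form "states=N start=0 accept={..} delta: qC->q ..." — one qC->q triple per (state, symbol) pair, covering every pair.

states=4 start=0 accept={0,1,2} delta: 0a->1 0b->0 1a->2 1b->1 2a->3 2b->3 3a->0 3b->0

State merging on the prefix tree: take the shortest (then alphabetical) example prefix whose next move is undefined and point that move at state 0, else 1, else 2, ...; a target is out if some Accept/Reject pair would then sit in one state with the same input left (inseparable). If every existing state is out, open a new one.
a: 0a undefined. 0a->0: no, b/aab meet in 0 with "b" left. Open state 1: 0a->1.
b: 0b undefined. 0b->0: ok.
aa: 1a undefined. 1a->0: no, aaba/aaa meet in 1. 1a->1: no, baa/aaa meet in 1. Open state 2: 1a->2.
ab: 1b undefined. 1b->0: no, b/abab meet in 0. 1b->1: ok.
aaa: 2a undefined. 2a->0: no, b/aaa meet in 0. 2a->1: no, a/aaa meet in 1. 2a->2: no, abbba/aaa meet in 2. Open state 3: 2a->3.
aab: 2b undefined. 2b->0: no, b/abab meet in 0. 2b->1: no, a/abab meet in 1. 2b->2: no, abbba/abab meet in 2. 2b->3: ok.
aaba: 3a undefined. 3a->0: ok.
aabb: 3b undefined. 3b->0: ok.
All examples now run through 4 states with every (state, symbol) defined. Accept strings end in {0,1,2}, Reject strings end in {3}; accept={0,1,2}.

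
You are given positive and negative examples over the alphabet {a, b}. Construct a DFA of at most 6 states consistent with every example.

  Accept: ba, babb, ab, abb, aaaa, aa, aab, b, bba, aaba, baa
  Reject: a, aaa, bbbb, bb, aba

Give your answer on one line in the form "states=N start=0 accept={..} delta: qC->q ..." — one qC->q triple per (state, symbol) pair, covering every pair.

Fold the examples into a partial DFA from state 0: repeatedly fix the first undefined (state, symbol) met by the shortest-then-alphabetical prefix, trying targets in increasing order and rejecting any under which an Accept and a Reject string meet in one state with the same remainder; add a state when all current targets are rejected. Accepting states are where Accept strings end.
a: 0a undefined. 0a->0: no, ba/aba meet in 0 with "ba" left. Open state 1: 0a->1.
b: 0b undefined. 0b->0: no, ba/a meet in 1. 0b->1: no, ab/bb meet in 1 with "b" left. Open state 2: 0b->2.
aa: 1a undefined. 1a->0: ok.
ab: 1b undefined. 1b->0: ok.
ba: 2a undefined. 2a->0: no, babb/bb meet in 2 with "b" left. 2a->1: no, ba/a meet in 1. 2a->2: ok.
bb: 2b undefined. 2b->0: no, ab/bbbb meet in 0. 2b->1: no, ba/bbbb meet in 2. 2b->2: no, ba/bbbb meet in 2. Open state 3: 2b->3.
bba: 3a undefined. 3a->0: ok.
bbb: 3b undefined. 3b->0: no, ba/bbbb meet in 2. 3b->1: no, babb/a meet in 1. 3b->2: ok.
All examples now run through 4 states with every (state, symbol) defined. Accept strings end in {0,2}, Reject strings end in {1,3}; accept={0,2}.

states=4 start=0 accept={0,2} delta: 0a->1 0b->2 1a->0 1b->0 2a->2 2b->3 3a->0 3b->2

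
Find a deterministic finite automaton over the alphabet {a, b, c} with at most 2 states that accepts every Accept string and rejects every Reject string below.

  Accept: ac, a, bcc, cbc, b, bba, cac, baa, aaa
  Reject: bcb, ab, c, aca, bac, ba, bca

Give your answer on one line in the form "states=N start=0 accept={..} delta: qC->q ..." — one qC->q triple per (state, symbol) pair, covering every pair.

states=2 start=0 accept={1} delta: 0a->1 0b->1 0c->0 1a->0 1b->0 1c->1

State merging on the prefix tree: take the shortest (then alphabetical) example prefix whose next move is undefined and point that move at state 0, else 1, else 2, ...; a target is out if some Accept/Reject pair would then sit in one state with the same input left (inseparable). If every existing state is out, open a new one.
a: 0a undefined. 0a->0: no, ac/c meet in 0 with "c" left. Open state 1: 0a->1.
b: 0b undefined. 0b->0: no, ac/bac meet in 1 with "c" left. 0b->1: ok.
c: 0c undefined. 0c->0: ok.
aa: 1a undefined. 1a->0: ok.
ab: 1b undefined. 1b->0: ok.
ac: 1c undefined. 1c->0: no, ac/ab meet in 0. 1c->1: ok.
All examples now run through 2 states with every (state, symbol) defined. Accept strings end in {1}, Reject strings end in {0}; accept={1}.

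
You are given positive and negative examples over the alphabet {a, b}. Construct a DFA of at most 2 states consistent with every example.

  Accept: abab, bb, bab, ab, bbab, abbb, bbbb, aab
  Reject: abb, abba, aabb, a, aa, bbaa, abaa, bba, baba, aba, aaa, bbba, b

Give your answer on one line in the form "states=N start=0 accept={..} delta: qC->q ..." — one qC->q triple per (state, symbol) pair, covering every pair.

states=2 start=0 accept={0} delta: 0a->1 0b->1 1a->1 1b->0

Fold the examples into a partial DFA from state 0: repeatedly fix the first undefined (state, symbol) met by the shortest-then-alphabetical prefix, trying targets in increasing order and rejecting any under which an Accept and a Reject string meet in one state with the same remainder; add a state when all current targets are rejected. Accepting states are where Accept strings end.
a: 0a undefined. 0a->0: no, bb/abb meet in 0 with "bb" left. Open state 1: 0a->1.
b: 0b undefined. 0b->0: no, bb/b meet in 0. 0b->1: ok.
aa: 1a undefined. 1a->0: no, bb/aabb meet in 1 with "b" left. 1a->1: ok.
ab: 1b undefined. 1b->0: ok.
All examples now run through 2 states with every (state, symbol) defined. Accept strings end in {0}, Reject strings end in {1}; accept={0}.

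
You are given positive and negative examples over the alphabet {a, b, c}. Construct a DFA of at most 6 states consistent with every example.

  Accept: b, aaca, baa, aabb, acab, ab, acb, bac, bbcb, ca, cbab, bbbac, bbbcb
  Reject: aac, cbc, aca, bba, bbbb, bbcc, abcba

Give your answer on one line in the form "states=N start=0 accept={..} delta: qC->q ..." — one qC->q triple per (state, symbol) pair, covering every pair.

states=6 start=0 accept={1,2,4} delta: 0a->1 0b->2 0c->0 1a->0 1b->1 1c->1 2a->3 2b->4 2c->0 3a->1 3b->1 3c->1 4a->0 4b->5 4c->0 5a->1 5b->0 5c->0

Fold the examples into a partial DFA from state 0: repeatedly fix the first undefined (state, symbol) met by the shortest-then-alphabetical prefix, trying targets in increasing order and rejecting any under which an Accept and a Reject string meet in one state with the same remainder; add a state when all current targets are rejected. Accepting states are where Accept strings end.
a: 0a undefined. 0a->0: no, aaca/aca meet in 0 with "ca" left. Open state 1: 0a->1.
b: 0b undefined. 0b->0: no, b/bbbb meet in 0. 0b->1: no, bac/aac meet in 1 with "ac" left. Open state 2: 0b->2.
c: 0c undefined. 0c->0: ok.
aa: 1a undefined. 1a->0: ok.
ab: 1b undefined. 1b->0: no, ab/aac meet in 0. 1b->1: ok.
ac: 1c undefined. 1c->0: no, aaca/aca meet in 1. 1c->1: ok.
ba: 2a undefined. 2a->0: no, bac/aac meet in 0. 2a->1: no, baa/aac meet in 0. 2a->2: no, bac/cbc meet in 2 with "c" left. Open state 3: 2a->3.
bb: 2b undefined. 2b->0: no, aaca/bba meet in 1. 2b->1: no, aaca/bbbb meet in 1. 2b->2: no, b/bbbb meet in 2. 2b->3: no, baa/bba meet in 3 with "a" left. Open state 4: 2b->4.
baa: 3a undefined. 3a->0: no, baa/aac meet in 0. 3a->1: ok.
bac: 3c undefined. 3c->0: no, bac/aac meet in 0. 3c->1: ok.
bba: 4a undefined. 4a->0: ok.
bbb: 4b undefined. 4b->0: no, b/bbbb meet in 2. 4b->1: no, aaca/bbbb meet in 1. 4b->2: no, aabb/bbbb meet in 4. 4b->3: no, cbab/bbbb meet in 3 with "b" left. 4b->4: no, aabb/bbbb meet in 4. Open state 5: 4b->5.
bbc: 4c undefined. 4c->0: ok.
cbc: 2c undefined. 2c->0: ok.
bbba: 5a undefined. 5a->0: no, bbbac/aac meet in 0. 5a->1: ok.
bbbb: 5b undefined. 5b->0: ok.
bbbc: 5c undefined. 5c->0: ok.
cbab: 3b undefined. 3b->0: no, cbab/aac meet in 0. 3b->1: ok.
All examples now run through 6 states with every (state, symbol) defined. Accept strings end in {1,2,4}, Reject strings end in {0}; accept={1,2,4}.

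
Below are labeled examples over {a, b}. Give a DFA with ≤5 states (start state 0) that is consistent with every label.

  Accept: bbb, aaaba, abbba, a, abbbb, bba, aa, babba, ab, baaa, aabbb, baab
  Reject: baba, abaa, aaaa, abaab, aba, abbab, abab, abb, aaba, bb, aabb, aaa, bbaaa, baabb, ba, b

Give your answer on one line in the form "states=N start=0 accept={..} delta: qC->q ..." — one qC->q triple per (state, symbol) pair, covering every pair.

states=5 start=0 accept={1,3} delta: 0a->1 0b->2 1a->3 1b->3 2a->0 2b->4 3a->2 3b->2 4a->1 4b->1

Fold the examples into a partial DFA from state 0: repeatedly fix the first undefined (state, symbol) met by the shortest-then-alphabetical prefix, trying targets in increasing order and rejecting any under which an Accept and a Reject string meet in one state with the same remainder; add a state when all current targets are rejected. Accepting states are where Accept strings end.
a: 0a undefined. 0a->0: no, aaaba/aba meet in 0 with "ba" left. Open state 1: 0a->1.
b: 0b undefined. 0b->0: no, bbb/bb meet in 0. 0b->1: no, bbb/abb meet in 1 with "bb" left. Open state 2: 0b->2.
aa: 1a undefined. 1a->0: no, aaaba/aba meet in 1 with "ba" left. 1a->1: no, aaaba/aba meet in 1 with "ba" left. 1a->2: no, bbb/aabb meet in 2 with "bb" left. Open state 3: 1a->3.
ab: 1b undefined. 1b->0: no, a/aba meet in 1. 1b->1: no, abbba/aba meet in 3. 1b->2: no, ab/b meet in 2. 1b->3: ok.
ba: 2a undefined. 2a->0: ok.
bb: 2b undefined. 2b->0: no, bbb/b meet in 2. 2b->1: no, a/bb meet in 1. 2b->2: no, bbb/bb meet in 2. 2b->3: no, bbb/abb meet in 3 with "b" left. Open state 4: 2b->4.
aaa: 3a undefined. 3a->0: no, aaaba/baba meet in 0. 3a->1: no, aaaba/aba meet in 1. 3a->2: ok.
aab: 3b undefined. 3b->0: no, abbba/baba meet in 0. 3b->1: no, abbba/abaab meet in 2. 3b->2: ok.
bba: 4a undefined. 4a->0: no, aaaba/baba meet in 0. 4a->1: ok.
bbb: 4b undefined. 4b->0: no, bbb/baba meet in 0. 4b->1: ok.
All examples now run through 5 states with every (state, symbol) defined. Accept strings end in {1,3}, Reject strings end in {0,2,4}; accept={1,3}.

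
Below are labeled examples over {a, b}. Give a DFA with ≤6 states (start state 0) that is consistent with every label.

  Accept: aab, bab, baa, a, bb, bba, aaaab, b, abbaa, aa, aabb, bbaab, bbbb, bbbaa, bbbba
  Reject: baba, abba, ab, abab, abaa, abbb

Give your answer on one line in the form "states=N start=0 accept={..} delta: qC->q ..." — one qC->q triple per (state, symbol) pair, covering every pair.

State merging on the prefix tree: take the shortest (then alphabetical) example prefix whose next move is undefined and point that move at state 0, else 1, else 2, ...; a target is out if some Accept/Reject pair would then sit in one state with the same input left (inseparable). If every existing state is out, open a new one.
a: 0a undefined. 0a->0: no, aab/ab meet in 0 with "b" left. Open state 1: 0a->1.
b: 0b undefined. 0b->0: no, bab/ab meet in 1 with "b" left. 0b->1: no, bb/ab meet in 1 with "b" left. Open state 2: 0b->2.
aa: 1a undefined. 1a->0: ok.
ab: 1b undefined. 1b->0: no, bb/abbb meet in 2 with "b" left. 1b->1: no, aab/abab meet in 2. 1b->2: no, aab/ab meet in 2. Open state 3: 1b->3.
ba: 2a undefined. 2a->0: no, aa/baba meet in 0. 2a->1: no, bab/ab meet in 3. 2a->2: no, bba/baba meet in 2 with "ba" left. 2a->3: ok.
bb: 2b undefined. 2b->0: ok.
aba: 3a undefined. 3a->0: no, aab/abab meet in 2. 3a->1: no, bb/abaa meet in 0. 3a->2: no, bb/abab meet in 0. 3a->3: no, bab/abab meet in 3 with "b" left. Open state 4: 3a->4.
abb: 3b undefined. 3b->0: no, aab/abbb meet in 2. 3b->1: no, bb/baba meet in 0. 3b->2: no, bb/abbb meet in 0. 3b->3: no, bab/ab meet in 3. 3b->4: ok.
abaa: 4a undefined. 4a->0: no, bb/baba meet in 0. 4a->1: no, a/baba meet in 1. 4a->2: no, aab/baba meet in 2. 4a->3: ok.
abab: 4b undefined. 4b->0: no, bb/abab meet in 0. 4b->1: no, a/abab meet in 1. 4b->2: no, aab/abab meet in 2. 4b->3: ok.
All examples now run through 5 states with every (state, symbol) defined. Accept strings end in {0,1,2,4}, Reject strings end in {3}; accept={0,1,2,4}.

states=5 start=0 accept={0,1,2,4} delta: 0a->1 0b->2 1a->0 1b->3 2a->3 2b->0 3a->4 3b->4 4a->3 4b->3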